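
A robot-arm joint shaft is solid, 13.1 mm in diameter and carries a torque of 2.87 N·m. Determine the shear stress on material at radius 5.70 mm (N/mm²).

J = πd⁴/32 = π(0.0131)⁴/32 = 2.891×10^-9 m⁴.
Shear stress varies linearly with radius: τ = T·r/J = 2.870 × 0.00570 / 2.891×10^-9 = 5.658×10^6 Pa.

5.66 N/mm²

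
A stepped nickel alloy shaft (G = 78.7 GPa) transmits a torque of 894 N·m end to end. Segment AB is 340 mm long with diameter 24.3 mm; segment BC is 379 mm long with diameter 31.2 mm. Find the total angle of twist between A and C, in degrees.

J_AB = π(0.0243)⁴/32 = 3.42×10^-8 m⁴; J_BC = π(0.0312)⁴/32 = 9.30×10^-8 m⁴.
θ = (T/G)·Σ L_i/J_i = (894.0/78.7×10⁹)·(0.340/3.42×10^-8 + 0.379/9.30×10^-8) = 0.1591 rad.

9.12°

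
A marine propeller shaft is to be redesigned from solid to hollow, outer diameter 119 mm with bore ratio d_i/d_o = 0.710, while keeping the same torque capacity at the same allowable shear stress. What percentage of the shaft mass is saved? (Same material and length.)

39.7 %

Equal τ_max and T ⇒ the solid shaft needs d_s³ = d_o³(1−k⁴), so d_s = 119·(1−0.710⁴)^(1/3) = 107.9 mm.
Area ratio A_h/A_s = d_o²(1−k²)/d_s² = (1−k²)/(1−k⁴)^(2/3) = 0.6029.
Mass saving = 1 − 0.6029 = 39.7 %.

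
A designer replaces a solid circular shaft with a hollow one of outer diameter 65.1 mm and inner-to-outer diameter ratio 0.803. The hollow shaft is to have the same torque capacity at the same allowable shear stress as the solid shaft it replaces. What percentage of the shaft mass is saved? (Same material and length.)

49.2 %

Equal τ_max and T ⇒ the solid shaft needs d_s³ = d_o³(1−k⁴), so d_s = 65.1·(1−0.803⁴)^(1/3) = 54.42 mm.
Area ratio A_h/A_s = d_o²(1−k²)/d_s² = (1−k²)/(1−k⁴)^(2/3) = 0.5082.
Mass saving = 1 − 0.5082 = 49.2 %.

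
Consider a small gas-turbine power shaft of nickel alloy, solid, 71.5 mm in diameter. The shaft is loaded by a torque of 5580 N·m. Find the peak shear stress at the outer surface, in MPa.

77.7 MPa

J = πd⁴/32 = π(0.0715)⁴/32 = 2.566×10^-6 m⁴.
τ_max = T·r/J = 5580 × 0.0357 / 2.566×10^-6 = 7.775×10^7 Pa.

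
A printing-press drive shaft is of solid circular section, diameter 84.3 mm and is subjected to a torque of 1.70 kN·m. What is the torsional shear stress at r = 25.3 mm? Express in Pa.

8.67e6 Pa

J = πd⁴/32 = π(0.0843)⁴/32 = 4.958×10^-6 m⁴.
Shear stress varies linearly with radius: τ = T·r/J = 1700 × 0.0253 / 4.958×10^-6 = 8.675×10^6 Pa.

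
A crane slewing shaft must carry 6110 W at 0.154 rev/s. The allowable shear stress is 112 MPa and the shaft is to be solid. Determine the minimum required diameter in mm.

ω = 2π·0.154 = 0.9676 rad/s, so T = P/ω = 6110 / 0.9676 = 6315 N·m.
For a solid shaft τ_max = 16T/(πd³), so d = (16T/(π τ_allow))^(1/3) = (16·6315/(π·1.12×10^8))^(1/3) = 0.06597 m.

66.0 mm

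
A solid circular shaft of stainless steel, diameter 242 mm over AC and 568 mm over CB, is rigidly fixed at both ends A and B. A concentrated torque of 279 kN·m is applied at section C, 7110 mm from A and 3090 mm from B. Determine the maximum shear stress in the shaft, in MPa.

7.64 MPa

Compatibility: T_A·a/J_AC = T_B·b/J_CB with T_A + T_B = T₀.
J_AC = 3.37×10^-4 m⁴, J_CB = 0.0102 m⁴, so T_A = T₀·(J_AC/a)/((J_AC/a)+(J_CB/b)) = 3939 N·m, T_B = 275100 N·m.
τ in each portion: τ_AC = 1.42×10^6 Pa, τ_CB = 7.64×10^6 Pa; maximum is in CB.
τ_max = T_CB·r/J = 275100·0.284/0.0102 = 7.645×10^6 Pa.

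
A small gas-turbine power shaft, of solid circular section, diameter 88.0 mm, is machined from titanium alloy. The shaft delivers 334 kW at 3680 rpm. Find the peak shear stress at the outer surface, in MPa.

ω = 2π·3680/60 = 385.4 rad/s, so T = P/ω = 334×10³ / 385.4 = 866.7 N·m.
J = πd⁴/32 = π(0.0880)⁴/32 = 5.887×10^-6 m⁴.
τ_max = T·r/J = 866.7 × 0.0440 / 5.887×10^-6 = 6.477×10^6 Pa.

6.48 MPa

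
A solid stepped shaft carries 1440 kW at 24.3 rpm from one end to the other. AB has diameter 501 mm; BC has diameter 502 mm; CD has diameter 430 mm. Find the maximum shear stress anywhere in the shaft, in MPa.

ω = 2π·24.3/60 = 2.545 rad/s, so T = P/ω = 1440×10³ / 2.545 = 565900 N·m.
Under the same torque, τ_max = 16T/(πd³) is largest where d is smallest — segment CD (d = 430 mm).
τ_max = 16·565900/(π·(0.430)³) = 3.625×10^7 Pa.

36.2 MPa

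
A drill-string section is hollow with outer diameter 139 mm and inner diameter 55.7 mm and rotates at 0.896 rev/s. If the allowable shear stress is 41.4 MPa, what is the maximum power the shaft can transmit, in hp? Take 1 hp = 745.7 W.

161 hp

J = π(d_o⁴ − d_i⁴)/32 = π(0.139⁴ − 0.0557⁴)/32 = 3.570×10^-5 m⁴.
T_max = τ_allow·J/r = 4.14×10^7 × 3.570×10^-5 / 0.0695 = 21270 N·m.
ω = 2π·0.896 = 5.630 rad/s, so P_max = T_max·ω = 1.197×10^5 W.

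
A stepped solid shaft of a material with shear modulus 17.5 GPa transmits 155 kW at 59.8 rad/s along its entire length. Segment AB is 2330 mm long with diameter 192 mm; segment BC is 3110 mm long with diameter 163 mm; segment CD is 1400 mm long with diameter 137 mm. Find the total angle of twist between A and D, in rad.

ω = 59.8 rad/s, so T = P/ω = 155×10³ / 59.80 = 2592 N·m.
J_AB = π(0.192)⁴/32 = 1.33×10^-4 m⁴; J_BC = π(0.163)⁴/32 = 6.93×10^-5 m⁴; J_CD = π(0.137)⁴/32 = 3.46×10^-5 m⁴.
θ = (T/G)·Σ L_i/J_i = (2592/17.5×10⁹)·(2.33/1.33×10^-4 + 3.11/6.93×10^-5 + 1.40/3.46×10^-5) = 0.01523 rad.

0.0152 rad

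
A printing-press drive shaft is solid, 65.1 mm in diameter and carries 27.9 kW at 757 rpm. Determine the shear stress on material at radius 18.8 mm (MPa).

3.75 MPa

ω = 2π·757/60 = 79.27 rad/s, so T = P/ω = 27.9×10³ / 79.27 = 351.9 N·m.
J = πd⁴/32 = π(0.0651)⁴/32 = 1.763×10^-6 m⁴.
Shear stress varies linearly with radius: τ = T·r/J = 351.9 × 0.0188 / 1.763×10^-6 = 3.752×10^6 Pa.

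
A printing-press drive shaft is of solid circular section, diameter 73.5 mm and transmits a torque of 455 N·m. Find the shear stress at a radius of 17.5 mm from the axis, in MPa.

J = πd⁴/32 = π(0.0735)⁴/32 = 2.865×10^-6 m⁴.
Shear stress varies linearly with radius: τ = T·r/J = 455.0 × 0.0175 / 2.865×10^-6 = 2.779×10^6 Pa.

2.78 MPa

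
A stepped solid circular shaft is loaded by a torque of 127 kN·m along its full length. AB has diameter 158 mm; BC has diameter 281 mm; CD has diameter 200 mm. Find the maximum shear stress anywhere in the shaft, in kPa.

164000 kPa

Under the same torque, τ_max = 16T/(πd³) is largest where d is smallest — segment AB (d = 158 mm).
τ_max = 16·127000/(π·(0.158)³) = 1.640×10^8 Pa.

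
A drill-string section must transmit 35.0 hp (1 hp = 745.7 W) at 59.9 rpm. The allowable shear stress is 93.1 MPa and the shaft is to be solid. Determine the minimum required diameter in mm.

ω = 2π·59.9/60 = 6.273 rad/s, so T = P/ω = 35.0×745.7 / 6.273 = 4161 N·m.
For a solid shaft τ_max = 16T/(πd³), so d = (16T/(π τ_allow))^(1/3) = (16·4161/(π·9.31×10^7))^(1/3) = 0.06106 m.

61.1 mm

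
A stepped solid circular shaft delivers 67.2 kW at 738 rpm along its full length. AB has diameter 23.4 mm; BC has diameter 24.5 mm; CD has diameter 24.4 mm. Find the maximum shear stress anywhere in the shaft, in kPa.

346000 kPa

ω = 2π·738/60 = 77.28 rad/s, so T = P/ω = 67.2×10³ / 77.28 = 869.5 N·m.
Under the same torque, τ_max = 16T/(πd³) is largest where d is smallest — segment AB (d = 23.4 mm).
τ_max = 16·869.5/(π·(0.0234)³) = 3.456×10^8 Pa.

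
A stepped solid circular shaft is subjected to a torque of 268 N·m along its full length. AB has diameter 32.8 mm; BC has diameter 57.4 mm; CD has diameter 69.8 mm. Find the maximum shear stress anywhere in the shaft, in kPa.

Under the same torque, τ_max = 16T/(πd³) is largest where d is smallest — segment AB (d = 32.8 mm).
τ_max = 16·268.0/(π·(0.0328)³) = 3.868×10^7 Pa.

38700 kPa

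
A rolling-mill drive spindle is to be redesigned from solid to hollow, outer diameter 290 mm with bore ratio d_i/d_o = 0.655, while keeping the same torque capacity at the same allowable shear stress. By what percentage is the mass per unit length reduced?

Equal τ_max and T ⇒ the solid shaft needs d_s³ = d_o³(1−k⁴), so d_s = 290·(1−0.655⁴)^(1/3) = 271.0 mm.
Area ratio A_h/A_s = d_o²(1−k²)/d_s² = (1−k²)/(1−k⁴)^(2/3) = 0.6539.
Mass saving = 1 − 0.6539 = 34.6 %.

34.6 %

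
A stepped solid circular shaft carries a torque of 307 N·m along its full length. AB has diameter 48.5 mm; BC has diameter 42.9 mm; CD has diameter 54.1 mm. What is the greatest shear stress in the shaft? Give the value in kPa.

19800 kPa

Under the same torque, τ_max = 16T/(πd³) is largest where d is smallest — segment BC (d = 42.9 mm).
τ_max = 16·307.0/(π·(0.0429)³) = 1.980×10^7 Pa.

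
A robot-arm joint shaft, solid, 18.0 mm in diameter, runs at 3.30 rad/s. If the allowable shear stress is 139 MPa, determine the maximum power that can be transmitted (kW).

J = πd⁴/32 = π(0.0180)⁴/32 = 1.031×10^-8 m⁴.
T_max = τ_allow·J/r = 1.39×10^8 × 1.031×10^-8 / 0.00900 = 159.2 N·m.
ω = 3.30 rad/s, so P_max = T_max·ω = 525.3 W.

0.525 kW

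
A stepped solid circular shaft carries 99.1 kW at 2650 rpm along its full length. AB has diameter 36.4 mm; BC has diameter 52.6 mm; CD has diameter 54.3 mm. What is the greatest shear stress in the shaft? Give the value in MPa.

37.7 MPa

ω = 2π·2650/60 = 277.5 rad/s, so T = P/ω = 99.1×10³ / 277.5 = 357.1 N·m.
Under the same torque, τ_max = 16T/(πd³) is largest where d is smallest — segment AB (d = 36.4 mm).
τ_max = 16·357.1/(π·(0.0364)³) = 3.771×10^7 Pa.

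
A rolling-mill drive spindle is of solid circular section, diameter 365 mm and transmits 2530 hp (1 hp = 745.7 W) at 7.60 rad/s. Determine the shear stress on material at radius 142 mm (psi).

2930 psi

ω = 7.60 rad/s, so T = P/ω = 2530×745.7 / 7.600 = 248200 N·m.
J = πd⁴/32 = π(0.365)⁴/32 = 1.742×10^-3 m⁴.
Shear stress varies linearly with radius: τ = T·r/J = 248200 × 0.142 / 1.742×10^-3 = 2.023×10^7 Pa.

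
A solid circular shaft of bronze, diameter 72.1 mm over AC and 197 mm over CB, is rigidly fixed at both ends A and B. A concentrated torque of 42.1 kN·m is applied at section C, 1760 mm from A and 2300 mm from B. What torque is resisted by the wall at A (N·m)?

Compatibility: T_A·a/J_AC = T_B·b/J_CB with T_A + T_B = T₀.
J_AC = 2.65×10^-6 m⁴, J_CB = 1.48×10^-4 m⁴, so T_A = T₀·(J_AC/a)/((J_AC/a)+(J_CB/b)) = 964.5 N·m, T_B = 41140 N·m.

965 N·m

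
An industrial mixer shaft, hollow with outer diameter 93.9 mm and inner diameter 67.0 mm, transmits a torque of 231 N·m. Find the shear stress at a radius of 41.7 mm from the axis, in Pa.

J = π(d_o⁴ − d_i⁴)/32 = π(0.0939⁴ − 0.0670⁴)/32 = 5.654×10^-6 m⁴.
Shear stress varies linearly with radius: τ = T·r/J = 231.0 × 0.0417 / 5.654×10^-6 = 1.704×10^6 Pa.

1.70e6 Pa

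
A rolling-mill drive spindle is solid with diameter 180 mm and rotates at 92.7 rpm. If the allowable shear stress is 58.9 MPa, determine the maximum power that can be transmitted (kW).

655 kW

J = πd⁴/32 = π(0.180)⁴/32 = 1.031×10^-4 m⁴.
T_max = τ_allow·J/r = 5.89×10^7 × 1.031×10^-4 / 0.0900 = 67450 N·m.
ω = 2π·92.7/60 = 9.708 rad/s, so P_max = T_max·ω = 6.547×10^5 W.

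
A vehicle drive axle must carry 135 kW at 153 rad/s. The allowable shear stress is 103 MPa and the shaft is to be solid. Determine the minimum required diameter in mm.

35.2 mm

ω = 153 rad/s, so T = P/ω = 135×10³ / 153.0 = 882.4 N·m.
For a solid shaft τ_max = 16T/(πd³), so d = (16T/(π τ_allow))^(1/3) = (16·882.4/(π·1.03×10^8))^(1/3) = 0.03520 m.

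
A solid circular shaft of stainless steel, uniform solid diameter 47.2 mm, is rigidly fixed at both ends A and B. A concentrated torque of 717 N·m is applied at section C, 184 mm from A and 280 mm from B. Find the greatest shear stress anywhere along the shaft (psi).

With uniform GJ and both ends fixed, compatibility θ_AC = θ_CB gives T_A·a = T_B·b, together with T_A + T_B = T₀.
T_A = T₀·b/(a+b) = 717.0·280/464.0 = 432.7 N·m; T_B = 284.3 N·m.
τ in each portion: τ_AC = 2.10×10^7 Pa, τ_CB = 1.38×10^7 Pa; maximum is in AC.
τ_max = T_AC·r/J = 432.7·0.0236/4.87×10^-7 = 2.096×10^7 Pa.

3040 psi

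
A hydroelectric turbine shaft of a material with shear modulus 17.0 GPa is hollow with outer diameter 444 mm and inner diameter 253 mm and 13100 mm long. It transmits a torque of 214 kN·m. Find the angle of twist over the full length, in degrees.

2.77°

J = π(d_o⁴ − d_i⁴)/32 = π(0.444⁴ − 0.253⁴)/32 = 3.413×10^-3 m⁴.
θ = T·L/(G·J) = 214000 × 13.1 / (17.0×10⁹ × 3.413×10^-3) = 0.04832 rad.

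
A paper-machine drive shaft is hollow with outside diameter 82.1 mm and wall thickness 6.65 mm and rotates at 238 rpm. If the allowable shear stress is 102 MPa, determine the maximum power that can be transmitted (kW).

140 kW

J = π(d_o⁴ − d_i⁴)/32 = π(0.0821⁴ − 0.0688⁴)/32 = 2.261×10^-6 m⁴.
T_max = τ_allow·J/r = 1.02×10^8 × 2.261×10^-6 / 0.0410 = 5617 N·m.
ω = 2π·238/60 = 24.92 rad/s, so P_max = T_max·ω = 1.400×10^5 W.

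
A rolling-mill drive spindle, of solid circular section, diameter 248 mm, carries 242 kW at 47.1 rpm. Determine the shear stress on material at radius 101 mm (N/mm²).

ω = 2π·47.1/60 = 4.932 rad/s, so T = P/ω = 242×10³ / 4.932 = 49060 N·m.
J = πd⁴/32 = π(0.248)⁴/32 = 3.714×10^-4 m⁴.
Shear stress varies linearly with radius: τ = T·r/J = 49060 × 0.101 / 3.714×10^-4 = 1.334×10^7 Pa.

13.3 N/mm²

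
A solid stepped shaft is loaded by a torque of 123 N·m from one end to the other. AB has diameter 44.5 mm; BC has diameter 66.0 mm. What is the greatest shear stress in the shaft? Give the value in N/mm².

Under the same torque, τ_max = 16T/(πd³) is largest where d is smallest — segment AB (d = 44.5 mm).
τ_max = 16·123.0/(π·(0.0445)³) = 7.109×10^6 Pa.

7.11 N/mm²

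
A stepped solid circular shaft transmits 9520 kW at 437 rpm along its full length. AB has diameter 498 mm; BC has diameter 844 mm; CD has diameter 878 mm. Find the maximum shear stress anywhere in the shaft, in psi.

ω = 2π·437/60 = 45.76 rad/s, so T = P/ω = 9520×10³ / 45.76 = 208000 N·m.
Under the same torque, τ_max = 16T/(πd³) is largest where d is smallest — segment AB (d = 498 mm).
τ_max = 16·208000/(π·(0.498)³) = 8.578×10^6 Pa.

1240 psi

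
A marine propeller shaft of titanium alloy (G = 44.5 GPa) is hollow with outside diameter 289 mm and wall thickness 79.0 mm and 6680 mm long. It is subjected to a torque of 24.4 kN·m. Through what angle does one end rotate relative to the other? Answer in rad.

0.00558 rad

J = π(d_o⁴ − d_i⁴)/32 = π(0.289⁴ − 0.131⁴)/32 = 6.559×10^-4 m⁴.
θ = T·L/(G·J) = 24400 × 6.68 / (44.5×10⁹ × 6.559×10^-4) = 5.584×10^-3 rad.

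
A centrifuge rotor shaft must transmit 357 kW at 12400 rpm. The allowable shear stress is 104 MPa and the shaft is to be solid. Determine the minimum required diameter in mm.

ω = 2π·12400/60 = 1299 rad/s, so T = P/ω = 357×10³ / 1299 = 274.9 N·m.
For a solid shaft τ_max = 16T/(πd³), so d = (16T/(π τ_allow))^(1/3) = (16·274.9/(π·1.04×10^8))^(1/3) = 0.02379 m.

23.8 mm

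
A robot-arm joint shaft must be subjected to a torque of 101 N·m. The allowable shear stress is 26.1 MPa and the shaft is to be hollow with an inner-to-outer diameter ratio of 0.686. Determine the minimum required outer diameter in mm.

For a hollow shaft with d_i/d_o = 0.686: τ_max = 16T/(π d_o³ (1−k⁴)), so d_o = [16T/(π τ_allow (1−k⁴))]^(1/3) = [16·101.0/(π·2.61×10^7·0.7785)]^(1/3) = 0.02936 m.

29.4 mm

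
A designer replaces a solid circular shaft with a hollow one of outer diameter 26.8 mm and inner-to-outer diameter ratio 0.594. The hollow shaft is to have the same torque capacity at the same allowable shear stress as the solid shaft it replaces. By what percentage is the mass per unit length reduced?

Equal τ_max and T ⇒ the solid shaft needs d_s³ = d_o³(1−k⁴), so d_s = 26.8·(1−0.594⁴)^(1/3) = 25.64 mm.
Area ratio A_h/A_s = d_o²(1−k²)/d_s² = (1−k²)/(1−k⁴)^(2/3) = 0.7071.
Mass saving = 1 − 0.7071 = 29.3 %.

29.3 %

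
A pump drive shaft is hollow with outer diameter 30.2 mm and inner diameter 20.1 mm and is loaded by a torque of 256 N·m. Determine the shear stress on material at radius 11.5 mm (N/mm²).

J = π(d_o⁴ − d_i⁴)/32 = π(0.0302⁴ − 0.0201⁴)/32 = 6.564×10^-8 m⁴.
Shear stress varies linearly with radius: τ = T·r/J = 256.0 × 0.0115 / 6.564×10^-8 = 4.485×10^7 Pa.

44.9 N/mm²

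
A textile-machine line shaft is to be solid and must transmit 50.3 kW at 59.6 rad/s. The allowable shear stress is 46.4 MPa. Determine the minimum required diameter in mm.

45.2 mm

ω = 59.6 rad/s, so T = P/ω = 50.3×10³ / 59.60 = 844.0 N·m.
For a solid shaft τ_max = 16T/(πd³), so d = (16T/(π τ_allow))^(1/3) = (16·844.0/(π·4.64×10^7))^(1/3) = 0.04525 m.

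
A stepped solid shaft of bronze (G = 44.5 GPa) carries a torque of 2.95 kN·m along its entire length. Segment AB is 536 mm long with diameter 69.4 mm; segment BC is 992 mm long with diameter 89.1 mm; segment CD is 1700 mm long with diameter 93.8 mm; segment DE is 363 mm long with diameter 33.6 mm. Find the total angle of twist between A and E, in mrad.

233 mrad

J_AB = π(0.0694)⁴/32 = 2.28×10^-6 m⁴; J_BC = π(0.0891)⁴/32 = 6.19×10^-6 m⁴; J_CD = π(0.0938)⁴/32 = 7.60×10^-6 m⁴; J_DE = π(0.0336)⁴/32 = 1.25×10^-7 m⁴.
θ = (T/G)·Σ L_i/J_i = (2950/44.5×10⁹)·(0.536/2.28×10^-6 + 0.992/6.19×10^-6 + 1.70/7.60×10^-6 + 0.363/1.25×10^-7) = 0.2334 rad.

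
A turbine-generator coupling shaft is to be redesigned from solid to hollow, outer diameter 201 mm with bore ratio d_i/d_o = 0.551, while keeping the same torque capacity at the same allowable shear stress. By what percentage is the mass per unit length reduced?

Equal τ_max and T ⇒ the solid shaft needs d_s³ = d_o³(1−k⁴), so d_s = 201·(1−0.551⁴)^(1/3) = 194.6 mm.
Area ratio A_h/A_s = d_o²(1−k²)/d_s² = (1−k²)/(1−k⁴)^(2/3) = 0.7428.
Mass saving = 1 − 0.7428 = 25.7 %.

25.7 %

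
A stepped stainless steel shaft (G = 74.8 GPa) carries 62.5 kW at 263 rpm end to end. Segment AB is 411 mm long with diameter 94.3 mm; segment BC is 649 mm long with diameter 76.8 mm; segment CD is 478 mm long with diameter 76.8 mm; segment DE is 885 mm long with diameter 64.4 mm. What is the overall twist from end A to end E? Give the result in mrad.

27.5 mrad

ω = 2π·263/60 = 27.54 rad/s, so T = P/ω = 62.5×10³ / 27.54 = 2269 N·m.
J_AB = π(0.0943)⁴/32 = 7.76×10^-6 m⁴; J_BC = π(0.0768)⁴/32 = 3.42×10^-6 m⁴; J_CD = π(0.0768)⁴/32 = 3.42×10^-6 m⁴; J_DE = π(0.0644)⁴/32 = 1.69×10^-6 m⁴.
θ = (T/G)·Σ L_i/J_i = (2269/74.8×10⁹)·(0.411/7.76×10^-6 + 0.649/3.42×10^-6 + 0.478/3.42×10^-6 + 0.885/1.69×10^-6) = 0.02752 rad.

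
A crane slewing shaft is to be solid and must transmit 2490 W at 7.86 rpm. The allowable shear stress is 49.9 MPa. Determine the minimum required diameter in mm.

67.6 mm

ω = 2π·7.86/60 = 0.8231 rad/s, so T = P/ω = 2490 / 0.8231 = 3025 N·m.
For a solid shaft τ_max = 16T/(πd³), so d = (16T/(π τ_allow))^(1/3) = (16·3025/(π·4.99×10^7))^(1/3) = 0.06759 m.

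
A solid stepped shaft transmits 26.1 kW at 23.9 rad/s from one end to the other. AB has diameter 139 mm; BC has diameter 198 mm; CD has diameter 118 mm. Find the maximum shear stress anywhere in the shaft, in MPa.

3.39 MPa

ω = 23.9 rad/s, so T = P/ω = 26.1×10³ / 23.90 = 1092 N·m.
Under the same torque, τ_max = 16T/(πd³) is largest where d is smallest — segment CD (d = 118 mm).
τ_max = 16·1092/(π·(0.118)³) = 3.385×10^6 Pa.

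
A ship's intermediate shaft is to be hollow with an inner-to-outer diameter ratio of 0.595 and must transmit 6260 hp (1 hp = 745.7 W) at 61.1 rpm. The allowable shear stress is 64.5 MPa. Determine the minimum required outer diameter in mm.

404 mm

ω = 2π·61.1/60 = 6.398 rad/s, so T = P/ω = 6260×745.7 / 6.398 = 729600 N·m.
For a hollow shaft with d_i/d_o = 0.595: τ_max = 16T/(π d_o³ (1−k⁴)), so d_o = [16T/(π τ_allow (1−k⁴))]^(1/3) = [16·729600/(π·6.45×10^7·0.8747)]^(1/3) = 0.4038 m.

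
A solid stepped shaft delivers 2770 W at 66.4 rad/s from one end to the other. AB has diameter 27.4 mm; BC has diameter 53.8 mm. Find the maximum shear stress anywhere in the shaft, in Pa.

ω = 66.4 rad/s, so T = P/ω = 2770 / 66.40 = 41.72 N·m.
Under the same torque, τ_max = 16T/(πd³) is largest where d is smallest — segment AB (d = 27.4 mm).
τ_max = 16·41.72/(π·(0.0274)³) = 1.033×10^7 Pa.

1.03e7 Pa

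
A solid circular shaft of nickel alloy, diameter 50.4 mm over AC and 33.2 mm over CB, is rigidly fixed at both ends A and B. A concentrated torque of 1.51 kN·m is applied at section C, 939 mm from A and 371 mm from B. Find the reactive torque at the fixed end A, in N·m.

1020 N·m

Compatibility: T_A·a/J_AC = T_B·b/J_CB with T_A + T_B = T₀.
J_AC = 6.33×10^-7 m⁴, J_CB = 1.19×10^-7 m⁴, so T_A = T₀·(J_AC/a)/((J_AC/a)+(J_CB/b)) = 1023 N·m, T_B = 487.4 N·m.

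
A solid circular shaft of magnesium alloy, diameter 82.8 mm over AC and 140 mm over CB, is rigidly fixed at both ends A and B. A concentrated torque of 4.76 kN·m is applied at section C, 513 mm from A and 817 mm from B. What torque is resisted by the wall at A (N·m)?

Compatibility: T_A·a/J_AC = T_B·b/J_CB with T_A + T_B = T₀.
J_AC = 4.61×10^-6 m⁴, J_CB = 3.77×10^-5 m⁴, so T_A = T₀·(J_AC/a)/((J_AC/a)+(J_CB/b)) = 776.3 N·m, T_B = 3984 N·m.

776 N·m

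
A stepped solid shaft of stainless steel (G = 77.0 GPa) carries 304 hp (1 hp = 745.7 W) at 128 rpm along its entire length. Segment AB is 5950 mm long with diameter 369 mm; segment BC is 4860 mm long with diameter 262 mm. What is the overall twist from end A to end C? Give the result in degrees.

ω = 2π·128/60 = 13.40 rad/s, so T = P/ω = 304×745.7 / 13.40 = 16910 N·m.
J_AB = π(0.369)⁴/32 = 1.82×10^-3 m⁴; J_BC = π(0.262)⁴/32 = 4.63×10^-4 m⁴.
θ = (T/G)·Σ L_i/J_i = (16910/77.0×10⁹)·(5.95/1.82×10^-3 + 4.86/4.63×10^-4) = 3.025×10^-3 rad.

0.173°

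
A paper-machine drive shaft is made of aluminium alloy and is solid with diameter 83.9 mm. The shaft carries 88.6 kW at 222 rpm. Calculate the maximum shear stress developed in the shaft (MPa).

ω = 2π·222/60 = 23.25 rad/s, so T = P/ω = 88.6×10³ / 23.25 = 3811 N·m.
J = πd⁴/32 = π(0.0839)⁴/32 = 4.865×10^-6 m⁴.
τ_max = T·r/J = 3811 × 0.0420 / 4.865×10^-6 = 3.287×10^7 Pa.

32.9 MPa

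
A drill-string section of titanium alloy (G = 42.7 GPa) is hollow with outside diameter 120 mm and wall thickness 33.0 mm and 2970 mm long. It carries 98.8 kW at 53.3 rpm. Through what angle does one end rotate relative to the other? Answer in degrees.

ω = 2π·53.3/60 = 5.582 rad/s, so T = P/ω = 98.8×10³ / 5.582 = 17700 N·m.
J = π(d_o⁴ − d_i⁴)/32 = π(0.120⁴ − 0.0540⁴)/32 = 1.952×10^-5 m⁴.
θ = T·L/(G·J) = 17700 × 2.97 / (42.7×10⁹ × 1.952×10^-5) = 0.06307 rad.

3.61°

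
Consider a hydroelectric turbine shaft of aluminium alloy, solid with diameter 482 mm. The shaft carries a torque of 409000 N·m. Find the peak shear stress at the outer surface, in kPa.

18600 kPa

J = πd⁴/32 = π(0.482)⁴/32 = 5.299×10^-3 m⁴.
τ_max = T·r/J = 409000 × 0.241 / 5.299×10^-3 = 1.860×10^7 Pa.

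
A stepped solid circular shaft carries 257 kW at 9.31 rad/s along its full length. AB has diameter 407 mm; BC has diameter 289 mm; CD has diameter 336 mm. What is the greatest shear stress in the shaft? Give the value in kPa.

5820 kPa

ω = 9.31 rad/s, so T = P/ω = 257×10³ / 9.310 = 27600 N·m.
Under the same torque, τ_max = 16T/(πd³) is largest where d is smallest — segment BC (d = 289 mm).
τ_max = 16·27600/(π·(0.289)³) = 5.825×10^6 Pa.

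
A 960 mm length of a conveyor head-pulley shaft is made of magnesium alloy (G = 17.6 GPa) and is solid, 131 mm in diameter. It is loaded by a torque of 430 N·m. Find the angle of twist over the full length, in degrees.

J = πd⁴/32 = π(0.131)⁴/32 = 2.891×10^-5 m⁴.
θ = T·L/(G·J) = 430.0 × 0.960 / (17.6×10⁹ × 2.891×10^-5) = 8.112×10^-4 rad.

0.0465°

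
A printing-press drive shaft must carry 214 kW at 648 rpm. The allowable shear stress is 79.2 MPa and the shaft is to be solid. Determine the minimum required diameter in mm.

ω = 2π·648/60 = 67.86 rad/s, so T = P/ω = 214×10³ / 67.86 = 3154 N·m.
For a solid shaft τ_max = 16T/(πd³), so d = (16T/(π τ_allow))^(1/3) = (16·3154/(π·7.92×10^7))^(1/3) = 0.05875 m.

58.8 mm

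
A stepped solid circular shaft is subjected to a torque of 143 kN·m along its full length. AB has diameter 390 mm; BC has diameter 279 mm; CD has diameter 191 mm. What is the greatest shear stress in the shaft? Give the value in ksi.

15.2 ksi

Under the same torque, τ_max = 16T/(πd³) is largest where d is smallest — segment CD (d = 191 mm).
τ_max = 16·143000/(π·(0.191)³) = 1.045×10^8 Pa.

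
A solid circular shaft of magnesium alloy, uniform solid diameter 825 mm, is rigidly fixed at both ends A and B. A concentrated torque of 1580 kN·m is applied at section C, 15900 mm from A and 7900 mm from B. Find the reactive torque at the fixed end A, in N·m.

With uniform GJ and both ends fixed, compatibility θ_AC = θ_CB gives T_A·a = T_B·b, together with T_A + T_B = T₀.
T_A = T₀·b/(a+b) = 1.580e6·7900/23800 = 524500 N·m; T_B = 1.056e6 N·m.

524000 N·m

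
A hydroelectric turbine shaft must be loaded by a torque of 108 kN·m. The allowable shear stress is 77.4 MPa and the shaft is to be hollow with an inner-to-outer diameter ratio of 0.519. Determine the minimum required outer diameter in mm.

For a hollow shaft with d_i/d_o = 0.519: τ_max = 16T/(π d_o³ (1−k⁴)), so d_o = [16T/(π τ_allow (1−k⁴))]^(1/3) = [16·108000/(π·7.74×10^7·0.9274)]^(1/3) = 0.1971 m.

197 mm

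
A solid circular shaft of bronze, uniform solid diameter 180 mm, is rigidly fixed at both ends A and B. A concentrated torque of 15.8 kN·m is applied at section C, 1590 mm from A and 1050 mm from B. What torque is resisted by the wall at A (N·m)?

6280 N·m

With uniform GJ and both ends fixed, compatibility θ_AC = θ_CB gives T_A·a = T_B·b, together with T_A + T_B = T₀.
T_A = T₀·b/(a+b) = 15800·1050/2640 = 6284 N·m; T_B = 9516 N·m.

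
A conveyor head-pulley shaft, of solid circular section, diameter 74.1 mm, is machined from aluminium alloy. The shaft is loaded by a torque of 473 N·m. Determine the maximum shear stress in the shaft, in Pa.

5.92e6 Pa

J = πd⁴/32 = π(0.0741)⁴/32 = 2.960×10^-6 m⁴.
τ_max = T·r/J = 473.0 × 0.0370 / 2.960×10^-6 = 5.921×10^6 Pa.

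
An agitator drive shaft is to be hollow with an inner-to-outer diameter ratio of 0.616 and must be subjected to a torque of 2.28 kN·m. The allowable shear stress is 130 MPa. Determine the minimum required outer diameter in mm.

For a hollow shaft with d_i/d_o = 0.616: τ_max = 16T/(π d_o³ (1−k⁴)), so d_o = [16T/(π τ_allow (1−k⁴))]^(1/3) = [16·2280/(π·1.30×10^8·0.8560)]^(1/3) = 0.04708 m.

47.1 mm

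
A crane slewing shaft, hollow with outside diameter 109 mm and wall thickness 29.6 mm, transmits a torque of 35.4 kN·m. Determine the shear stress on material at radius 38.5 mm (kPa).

J = π(d_o⁴ − d_i⁴)/32 = π(0.109⁴ − 0.0498⁴)/32 = 1.325×10^-5 m⁴.
Shear stress varies linearly with radius: τ = T·r/J = 35400 × 0.0385 / 1.325×10^-5 = 1.028×10^8 Pa.

103000 kPa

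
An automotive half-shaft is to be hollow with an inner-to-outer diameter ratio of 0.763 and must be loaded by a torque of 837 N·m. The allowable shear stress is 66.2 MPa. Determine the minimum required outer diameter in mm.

46.0 mm

For a hollow shaft with d_i/d_o = 0.763: τ_max = 16T/(π d_o³ (1−k⁴)), so d_o = [16T/(π τ_allow (1−k⁴))]^(1/3) = [16·837.0/(π·6.62×10^7·0.6611)]^(1/3) = 0.04601 m.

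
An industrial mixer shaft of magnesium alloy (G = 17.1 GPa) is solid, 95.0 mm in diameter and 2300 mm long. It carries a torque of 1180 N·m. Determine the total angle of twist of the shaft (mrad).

19.8 mrad

J = πd⁴/32 = π(0.0950)⁴/32 = 7.996×10^-6 m⁴.
θ = T·L/(G·J) = 1180 × 2.30 / (17.1×10⁹ × 7.996×10^-6) = 0.01985 rad.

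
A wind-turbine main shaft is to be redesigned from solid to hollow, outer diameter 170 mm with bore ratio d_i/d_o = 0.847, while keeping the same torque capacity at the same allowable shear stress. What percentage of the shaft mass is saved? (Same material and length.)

54.2 %

Equal τ_max and T ⇒ the solid shaft needs d_s³ = d_o³(1−k⁴), so d_s = 170·(1−0.847⁴)^(1/3) = 133.6 mm.
Area ratio A_h/A_s = d_o²(1−k²)/d_s² = (1−k²)/(1−k⁴)^(2/3) = 0.4576.
Mass saving = 1 − 0.4576 = 54.2 %.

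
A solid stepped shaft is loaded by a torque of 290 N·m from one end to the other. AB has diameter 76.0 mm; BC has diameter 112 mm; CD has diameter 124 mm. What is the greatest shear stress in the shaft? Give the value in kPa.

Under the same torque, τ_max = 16T/(πd³) is largest where d is smallest — segment AB (d = 76.0 mm).
τ_max = 16·290.0/(π·(0.0760)³) = 3.365×10^6 Pa.

3360 kPa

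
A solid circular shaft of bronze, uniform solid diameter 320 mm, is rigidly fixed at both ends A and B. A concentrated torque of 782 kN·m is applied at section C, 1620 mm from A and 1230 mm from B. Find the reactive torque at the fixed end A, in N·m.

337000 N·m

With uniform GJ and both ends fixed, compatibility θ_AC = θ_CB gives T_A·a = T_B·b, together with T_A + T_B = T₀.
T_A = T₀·b/(a+b) = 782000·1230/2850 = 337500 N·m; T_B = 444500 N·m.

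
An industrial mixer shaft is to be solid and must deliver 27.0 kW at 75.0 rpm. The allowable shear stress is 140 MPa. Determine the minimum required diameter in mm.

ω = 2π·75.0/60 = 7.854 rad/s, so T = P/ω = 27.0×10³ / 7.854 = 3438 N·m.
For a solid shaft τ_max = 16T/(πd³), so d = (16T/(π τ_allow))^(1/3) = (16·3438/(π·1.40×10^8))^(1/3) = 0.05001 m.

50.0 mm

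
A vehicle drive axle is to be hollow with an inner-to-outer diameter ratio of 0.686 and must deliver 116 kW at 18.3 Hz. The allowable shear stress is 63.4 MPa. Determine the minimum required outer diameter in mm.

47.0 mm

ω = 2π·18.3 = 115.0 rad/s, so T = P/ω = 116×10³ / 115.0 = 1009 N·m.
For a hollow shaft with d_i/d_o = 0.686: τ_max = 16T/(π d_o³ (1−k⁴)), so d_o = [16T/(π τ_allow (1−k⁴))]^(1/3) = [16·1009/(π·6.34×10^7·0.7785)]^(1/3) = 0.04704 m.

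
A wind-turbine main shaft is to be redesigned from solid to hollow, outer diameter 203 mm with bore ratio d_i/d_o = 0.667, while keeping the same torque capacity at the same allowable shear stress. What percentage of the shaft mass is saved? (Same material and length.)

Equal τ_max and T ⇒ the solid shaft needs d_s³ = d_o³(1−k⁴), so d_s = 203·(1−0.667⁴)^(1/3) = 188.6 mm.
Area ratio A_h/A_s = d_o²(1−k²)/d_s² = (1−k²)/(1−k⁴)^(2/3) = 0.6430.
Mass saving = 1 − 0.6430 = 35.7 %.

35.7 %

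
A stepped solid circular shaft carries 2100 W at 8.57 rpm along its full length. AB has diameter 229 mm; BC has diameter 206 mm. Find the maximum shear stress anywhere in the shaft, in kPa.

ω = 2π·8.57/60 = 0.8974 rad/s, so T = P/ω = 2100 / 0.8974 = 2340 N·m.
Under the same torque, τ_max = 16T/(πd³) is largest where d is smallest — segment BC (d = 206 mm).
τ_max = 16·2340/(π·(0.206)³) = 1.363×10^6 Pa.

1360 kPa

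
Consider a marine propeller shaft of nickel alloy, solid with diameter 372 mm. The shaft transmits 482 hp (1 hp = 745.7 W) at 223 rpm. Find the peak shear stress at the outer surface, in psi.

ω = 2π·223/60 = 23.35 rad/s, so T = P/ω = 482×745.7 / 23.35 = 15390 N·m.
J = πd⁴/32 = π(0.372)⁴/32 = 1.880×10^-3 m⁴.
τ_max = T·r/J = 15390 × 0.186 / 1.880×10^-3 = 1.523×10^6 Pa.

221 psi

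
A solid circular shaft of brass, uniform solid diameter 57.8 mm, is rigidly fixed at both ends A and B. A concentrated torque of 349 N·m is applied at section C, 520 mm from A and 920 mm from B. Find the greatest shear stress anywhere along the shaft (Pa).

5.88e6 Pa

With uniform GJ and both ends fixed, compatibility θ_AC = θ_CB gives T_A·a = T_B·b, together with T_A + T_B = T₀.
T_A = T₀·b/(a+b) = 349.0·920/1440 = 223.0 N·m; T_B = 126.0 N·m.
τ in each portion: τ_AC = 5.88×10^6 Pa, τ_CB = 3.32×10^6 Pa; maximum is in AC.
τ_max = T_AC·r/J = 223.0·0.0289/1.10×10^-6 = 5.881×10^6 Pa.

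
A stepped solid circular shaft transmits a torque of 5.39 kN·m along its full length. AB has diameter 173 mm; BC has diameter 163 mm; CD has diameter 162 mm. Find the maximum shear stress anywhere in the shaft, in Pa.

6.46e6 Pa

Under the same torque, τ_max = 16T/(πd³) is largest where d is smallest — segment CD (d = 162 mm).
τ_max = 16·5390/(π·(0.162)³) = 6.457×10^6 Pa.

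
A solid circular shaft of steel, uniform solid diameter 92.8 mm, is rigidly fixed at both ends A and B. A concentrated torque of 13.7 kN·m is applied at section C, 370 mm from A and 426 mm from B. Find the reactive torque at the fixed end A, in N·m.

7330 N·m

With uniform GJ and both ends fixed, compatibility θ_AC = θ_CB gives T_A·a = T_B·b, together with T_A + T_B = T₀.
T_A = T₀·b/(a+b) = 13700·426/796.0 = 7332 N·m; T_B = 6368 N·m.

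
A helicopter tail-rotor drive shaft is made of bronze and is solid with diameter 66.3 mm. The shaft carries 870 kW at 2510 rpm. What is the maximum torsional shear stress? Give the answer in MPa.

ω = 2π·2510/60 = 262.8 rad/s, so T = P/ω = 870×10³ / 262.8 = 3310 N·m.
J = πd⁴/32 = π(0.0663)⁴/32 = 1.897×10^-6 m⁴.
τ_max = T·r/J = 3310 × 0.0331 / 1.897×10^-6 = 5.784×10^7 Pa.

57.8 MPa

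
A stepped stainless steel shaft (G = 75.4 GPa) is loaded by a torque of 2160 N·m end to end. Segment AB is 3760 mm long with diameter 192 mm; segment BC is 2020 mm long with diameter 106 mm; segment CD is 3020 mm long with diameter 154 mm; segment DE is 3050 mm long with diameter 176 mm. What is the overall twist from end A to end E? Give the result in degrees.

J_AB = π(0.192)⁴/32 = 1.33×10^-4 m⁴; J_BC = π(0.106)⁴/32 = 1.24×10^-5 m⁴; J_CD = π(0.154)⁴/32 = 5.52×10^-5 m⁴; J_DE = π(0.176)⁴/32 = 9.42×10^-5 m⁴.
θ = (T/G)·Σ L_i/J_i = (2160/75.4×10⁹)·(3.76/1.33×10^-4 + 2.02/1.24×10^-5 + 3.02/5.52×10^-5 + 3.05/9.42×10^-5) = 7.971×10^-3 rad.

0.457°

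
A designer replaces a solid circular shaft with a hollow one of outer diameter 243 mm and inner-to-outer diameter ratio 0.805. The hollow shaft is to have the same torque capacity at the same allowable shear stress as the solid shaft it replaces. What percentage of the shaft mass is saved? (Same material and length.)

49.4 %

Equal τ_max and T ⇒ the solid shaft needs d_s³ = d_o³(1−k⁴), so d_s = 243·(1−0.805⁴)^(1/3) = 202.7 mm.
Area ratio A_h/A_s = d_o²(1−k²)/d_s² = (1−k²)/(1−k⁴)^(2/3) = 0.5061.
Mass saving = 1 − 0.5061 = 49.4 %.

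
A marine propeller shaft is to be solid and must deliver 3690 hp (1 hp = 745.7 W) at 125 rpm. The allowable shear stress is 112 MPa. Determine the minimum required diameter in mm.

ω = 2π·125/60 = 13.09 rad/s, so T = P/ω = 3690×745.7 / 13.09 = 210200 N·m.
For a solid shaft τ_max = 16T/(πd³), so d = (16T/(π τ_allow))^(1/3) = (16·210200/(π·1.12×10^8))^(1/3) = 0.2122 m.

212 mm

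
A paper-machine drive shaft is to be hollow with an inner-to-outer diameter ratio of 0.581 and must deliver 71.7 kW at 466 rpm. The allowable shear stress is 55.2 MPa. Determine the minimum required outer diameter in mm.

53.5 mm

ω = 2π·466/60 = 48.80 rad/s, so T = P/ω = 71.7×10³ / 48.80 = 1469 N·m.
For a hollow shaft with d_i/d_o = 0.581: τ_max = 16T/(π d_o³ (1−k⁴)), so d_o = [16T/(π τ_allow (1−k⁴))]^(1/3) = [16·1469/(π·5.52×10^7·0.8861)]^(1/3) = 0.05348 m.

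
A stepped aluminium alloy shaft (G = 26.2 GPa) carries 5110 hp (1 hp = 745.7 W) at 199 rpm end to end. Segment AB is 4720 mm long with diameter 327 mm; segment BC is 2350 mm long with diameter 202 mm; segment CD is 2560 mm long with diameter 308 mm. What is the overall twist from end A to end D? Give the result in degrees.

ω = 2π·199/60 = 20.84 rad/s, so T = P/ω = 5110×745.7 / 20.84 = 182900 N·m.
J_AB = π(0.327)⁴/32 = 1.12×10^-3 m⁴; J_BC = π(0.202)⁴/32 = 1.63×10^-4 m⁴; J_CD = π(0.308)⁴/32 = 8.83×10^-4 m⁴.
θ = (T/G)·Σ L_i/J_i = (182900/26.2×10⁹)·(4.72/1.12×10^-3 + 2.35/1.63×10^-4 + 2.56/8.83×10^-4) = 0.1499 rad.

8.59°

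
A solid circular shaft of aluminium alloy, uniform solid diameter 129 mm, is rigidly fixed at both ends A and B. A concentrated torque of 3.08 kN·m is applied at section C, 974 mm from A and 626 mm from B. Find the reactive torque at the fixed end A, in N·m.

With uniform GJ and both ends fixed, compatibility θ_AC = θ_CB gives T_A·a = T_B·b, together with T_A + T_B = T₀.
T_A = T₀·b/(a+b) = 3080·626/1600 = 1205 N·m; T_B = 1875 N·m.

1210 N·m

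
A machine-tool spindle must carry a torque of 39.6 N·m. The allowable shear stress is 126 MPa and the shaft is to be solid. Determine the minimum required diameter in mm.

For a solid shaft τ_max = 16T/(πd³), so d = (16T/(π τ_allow))^(1/3) = (16·39.60/(π·1.26×10^8))^(1/3) = 0.01170 m.

11.7 mm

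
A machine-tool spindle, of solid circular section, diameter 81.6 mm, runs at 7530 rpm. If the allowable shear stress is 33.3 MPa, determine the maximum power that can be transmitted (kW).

J = πd⁴/32 = π(0.0816)⁴/32 = 4.353×10^-6 m⁴.
T_max = τ_allow·J/r = 3.33×10^7 × 4.353×10^-6 / 0.0408 = 3553 N·m.
ω = 2π·7530/60 = 788.5 rad/s, so P_max = T_max·ω = 2.801×10^6 W.

2800 kW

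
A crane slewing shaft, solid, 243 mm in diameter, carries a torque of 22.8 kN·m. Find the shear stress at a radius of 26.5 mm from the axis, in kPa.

1770 kPa

J = πd⁴/32 = π(0.243)⁴/32 = 3.423×10^-4 m⁴.
Shear stress varies linearly with radius: τ = T·r/J = 22800 × 0.0265 / 3.423×10^-4 = 1.765×10^6 Pa.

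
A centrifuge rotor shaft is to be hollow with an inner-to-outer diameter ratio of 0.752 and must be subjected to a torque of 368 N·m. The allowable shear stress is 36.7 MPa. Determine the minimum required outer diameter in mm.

For a hollow shaft with d_i/d_o = 0.752: τ_max = 16T/(π d_o³ (1−k⁴)), so d_o = [16T/(π τ_allow (1−k⁴))]^(1/3) = [16·368.0/(π·3.67×10^7·0.6802)]^(1/3) = 0.04219 m.

42.2 mm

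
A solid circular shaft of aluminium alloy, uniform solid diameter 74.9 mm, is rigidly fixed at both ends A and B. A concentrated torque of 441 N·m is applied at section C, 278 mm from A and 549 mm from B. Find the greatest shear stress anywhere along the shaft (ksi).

0.515 ksi

With uniform GJ and both ends fixed, compatibility θ_AC = θ_CB gives T_A·a = T_B·b, together with T_A + T_B = T₀.
T_A = T₀·b/(a+b) = 441.0·549/827.0 = 292.8 N·m; T_B = 148.2 N·m.
τ in each portion: τ_AC = 3.55×10^6 Pa, τ_CB = 1.80×10^6 Pa; maximum is in AC.
τ_max = T_AC·r/J = 292.8·0.0375/3.09×10^-6 = 3.548×10^6 Pa.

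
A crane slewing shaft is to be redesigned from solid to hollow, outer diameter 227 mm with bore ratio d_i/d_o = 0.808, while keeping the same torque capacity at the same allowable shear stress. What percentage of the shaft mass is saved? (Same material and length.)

49.7 %

Equal τ_max and T ⇒ the solid shaft needs d_s³ = d_o³(1−k⁴), so d_s = 227·(1−0.808⁴)^(1/3) = 188.6 mm.
Area ratio A_h/A_s = d_o²(1−k²)/d_s² = (1−k²)/(1−k⁴)^(2/3) = 0.5027.
Mass saving = 1 − 0.5027 = 49.7 %.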